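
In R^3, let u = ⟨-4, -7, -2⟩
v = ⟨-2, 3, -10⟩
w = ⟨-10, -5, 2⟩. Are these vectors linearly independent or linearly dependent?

linearly independent

Row-reduce the matrix whose columns are u, v, w.
The reduction yields 3 nonzero rows, so the rank is 3.
Since rank = 3 (the number of vectors), the set is linearly independent.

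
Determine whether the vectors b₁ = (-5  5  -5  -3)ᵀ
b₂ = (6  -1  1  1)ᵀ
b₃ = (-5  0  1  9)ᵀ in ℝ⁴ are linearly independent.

linearly independent

Place the vectors as rows of a 3×4 matrix and reduce to echelon form.
The reduction yields 3 nonzero rows, so the rank is 3.
Since rank = 3 (the number of vectors), the set is linearly independent.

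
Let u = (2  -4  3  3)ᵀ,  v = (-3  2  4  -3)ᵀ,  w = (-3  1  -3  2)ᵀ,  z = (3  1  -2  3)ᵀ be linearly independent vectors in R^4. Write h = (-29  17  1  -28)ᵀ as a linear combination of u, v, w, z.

h = -4u + 2v + w - 4z

Write h = c₁u + … + c₄z and equate components.
The system has the unique solution (c₁, …, c₄) = (-4, 2, 1, -4).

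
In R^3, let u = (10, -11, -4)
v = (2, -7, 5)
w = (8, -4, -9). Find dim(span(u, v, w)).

Apply Gaussian elimination to the matrix whose rows are u, v, w.
The echelon form has 2 nonzero rows, so the rank is 2.

dim = 2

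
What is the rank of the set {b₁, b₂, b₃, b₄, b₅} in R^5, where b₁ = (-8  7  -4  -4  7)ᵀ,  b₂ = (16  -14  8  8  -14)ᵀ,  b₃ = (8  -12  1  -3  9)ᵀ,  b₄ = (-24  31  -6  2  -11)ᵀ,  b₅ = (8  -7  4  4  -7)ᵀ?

Apply Gaussian elimination to the matrix whose rows are b₁, b₂, b₃, b₄, b₅.
There are 2 pivot columns, so rank = 2.

rank 2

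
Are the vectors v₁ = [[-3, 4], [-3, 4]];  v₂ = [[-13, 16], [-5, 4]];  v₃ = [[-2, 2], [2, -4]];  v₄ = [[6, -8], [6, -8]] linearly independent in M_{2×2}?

linearly dependent

Write each element as a coordinate vector in ℝ⁴ using {E₁₁, E₁₂, E₂₁, E₂₂}.
The matrix [v₁|v₂|v₃|v₄] has determinant 0.
A zero determinant means the columns are linearly dependent.
Indeed 3v₁ - v₂ + 2v₃ = 0.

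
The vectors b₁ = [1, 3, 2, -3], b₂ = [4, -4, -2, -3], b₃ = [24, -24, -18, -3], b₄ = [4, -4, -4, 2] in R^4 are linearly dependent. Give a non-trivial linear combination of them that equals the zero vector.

3b₂ - b₃ + 3b₄ = 0

Write the vectors as columns of a matrix and find a nonzero vector in its null space.
A generator of the null space is (0, 3, -1, 3).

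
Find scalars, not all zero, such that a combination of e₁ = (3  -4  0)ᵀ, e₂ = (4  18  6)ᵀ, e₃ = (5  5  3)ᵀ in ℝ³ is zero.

Set up α₁e₁ + … + α₃e₃ = 0 and solve the homogeneous system.
The free variable yields coefficients (2, 1, -2) (any nonzero multiple also works).

2e₁ + e₂ - 2e₃ = 0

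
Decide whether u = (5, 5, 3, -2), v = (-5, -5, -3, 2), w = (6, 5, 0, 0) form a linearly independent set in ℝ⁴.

Place the vectors as rows of a 3×4 matrix and reduce to echelon form.
The reduction yields 2 nonzero rows, so the rank is 2.
Since rank 2 < 3, the set is linearly dependent.
Indeed u + v = 0.

linearly dependent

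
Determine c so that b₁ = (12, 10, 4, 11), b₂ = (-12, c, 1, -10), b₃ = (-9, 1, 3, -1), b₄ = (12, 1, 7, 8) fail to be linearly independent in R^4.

Place the vectors as rows of a 4×4 matrix; dependence ⇔ determinant zero.
The determinant works out to -477*c - 6201.
This vanishes exactly when c = -13.

c = -13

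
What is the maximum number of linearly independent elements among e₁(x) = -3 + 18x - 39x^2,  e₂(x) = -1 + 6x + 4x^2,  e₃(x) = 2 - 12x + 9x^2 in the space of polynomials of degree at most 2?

Represent each element by its coordinate vector in ℝ³.
Row-reduce the 3×3 matrix with these as rows.
There are 2 pivot columns, so rank = 2.

2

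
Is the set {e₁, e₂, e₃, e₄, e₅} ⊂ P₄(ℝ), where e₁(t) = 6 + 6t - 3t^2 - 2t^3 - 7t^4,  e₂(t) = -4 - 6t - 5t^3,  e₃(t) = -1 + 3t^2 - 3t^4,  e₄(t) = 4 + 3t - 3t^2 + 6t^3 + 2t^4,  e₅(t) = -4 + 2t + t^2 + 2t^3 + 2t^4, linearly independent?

linearly independent

Take coordinates with respect to the standard basis {1, t, …, t^4}.
Place the vectors as rows of a 5×5 matrix and reduce to echelon form.
The reduction yields 5 nonzero rows, so the rank is 5.
Since rank = 5 (the number of vectors), the set is linearly independent.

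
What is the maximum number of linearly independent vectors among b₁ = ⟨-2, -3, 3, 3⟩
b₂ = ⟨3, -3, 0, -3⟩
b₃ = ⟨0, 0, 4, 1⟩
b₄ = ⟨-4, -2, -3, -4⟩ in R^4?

Put the 4×4 matrix [b₁|b₂|b₃|b₄] into echelon form.
The echelon form has 4 nonzero rows, so the rank is 4.

4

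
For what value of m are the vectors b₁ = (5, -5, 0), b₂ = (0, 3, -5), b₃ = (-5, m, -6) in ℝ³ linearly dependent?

m = 43/5

The set is linearly dependent precisely when det[b₁; b₂; b₃] = 0.
Expanding, det = 25*m - 215.
Setting this to zero gives m = 43/5.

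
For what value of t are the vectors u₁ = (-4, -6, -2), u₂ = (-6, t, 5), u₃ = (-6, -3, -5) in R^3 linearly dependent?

t = -33

The set is linearly dependent precisely when det[u₁; u₂; u₃] = 0.
Expanding, det = 8*t + 264.
Solving 8*t + 264 = 0 yields t = -33.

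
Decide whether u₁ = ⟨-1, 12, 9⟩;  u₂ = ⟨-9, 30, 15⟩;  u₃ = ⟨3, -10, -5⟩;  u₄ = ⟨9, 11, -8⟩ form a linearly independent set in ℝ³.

There are 4 vectors in a 3-dimensional space, so they cannot be linearly independent.

linearly dependent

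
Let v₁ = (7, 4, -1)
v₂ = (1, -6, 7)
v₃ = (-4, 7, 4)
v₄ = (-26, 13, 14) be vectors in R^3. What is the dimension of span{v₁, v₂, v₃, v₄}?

3

Put the 3×4 matrix [v₁|v₂|v₃|v₄] into echelon form.
The echelon form has 3 nonzero rows, so the rank is 3.
(With 4 elements in a 3-dimensional space the rank is at most 3.)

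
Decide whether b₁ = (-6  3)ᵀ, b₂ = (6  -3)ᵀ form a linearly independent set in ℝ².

linearly dependent

Form the 2×2 matrix with these as columns; its determinant is 0.
A zero determinant means the columns are linearly dependent.
Indeed b₁ + b₂ = 0.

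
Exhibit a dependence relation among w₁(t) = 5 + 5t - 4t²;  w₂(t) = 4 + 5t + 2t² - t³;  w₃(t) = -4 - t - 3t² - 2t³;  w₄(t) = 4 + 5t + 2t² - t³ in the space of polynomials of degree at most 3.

Take coordinates with respect to {1, t, …, t³}.
Solve the homogeneous system with w₁, w₂, w₃, w₄ as columns by row-reducing the coefficient matrix.
One solution (up to scaling) is (0, 1, 0, -1).

w₂ - w₄ = 0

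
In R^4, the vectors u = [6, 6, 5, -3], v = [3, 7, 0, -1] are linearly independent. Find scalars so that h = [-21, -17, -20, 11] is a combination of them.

h = -4u + v

Solve the system with u, v as columns and h as the right-hand side.
Row-reducing the augmented matrix gives the unique coefficients (α₁, α₂) = (-4, 1).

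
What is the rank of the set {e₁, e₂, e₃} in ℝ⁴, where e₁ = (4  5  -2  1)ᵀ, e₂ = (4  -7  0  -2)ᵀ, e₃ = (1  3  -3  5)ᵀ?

3

Row-reduce the 3×4 matrix with these as rows.
Reduction leaves 3 leading entries, giving rank 3.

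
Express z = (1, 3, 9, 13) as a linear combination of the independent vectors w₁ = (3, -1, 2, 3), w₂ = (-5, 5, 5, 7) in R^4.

z = 2w₁ + w₂

Set up the augmented matrix [w₁ | w₂ | z] and row-reduce.
Row-reducing the augmented matrix gives the unique coefficients (c₁, c₂) = (2, 1).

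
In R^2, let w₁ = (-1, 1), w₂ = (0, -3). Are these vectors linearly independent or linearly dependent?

linearly independent

The matrix [w₁|w₂] has determinant 3.
A nonzero determinant means the columns are linearly independent.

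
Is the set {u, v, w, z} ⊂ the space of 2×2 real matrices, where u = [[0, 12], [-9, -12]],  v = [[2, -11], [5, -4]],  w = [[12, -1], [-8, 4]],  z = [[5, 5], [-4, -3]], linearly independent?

linearly independent

Take coordinates with respect to the standard basis {E₁₁, E₁₂, E₂₁, E₂₂}.
Row-reduce the matrix whose columns are u, v, w, z.
The reduction yields 4 nonzero rows, so the rank is 4.
Since rank = 4 (the number of vectors), the set is linearly independent.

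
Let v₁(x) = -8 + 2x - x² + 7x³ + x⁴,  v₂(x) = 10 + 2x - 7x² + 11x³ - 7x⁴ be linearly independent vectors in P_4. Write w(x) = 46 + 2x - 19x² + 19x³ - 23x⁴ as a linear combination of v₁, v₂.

Work in coordinates with respect to the standard basis {1, x, …, x⁴}.
Write w = α₁v₁ + α₂v₂ and equate components.
Back-substitution yields (α₁, α₂) = (-2, 3).

w = -2v₁ + 3v₂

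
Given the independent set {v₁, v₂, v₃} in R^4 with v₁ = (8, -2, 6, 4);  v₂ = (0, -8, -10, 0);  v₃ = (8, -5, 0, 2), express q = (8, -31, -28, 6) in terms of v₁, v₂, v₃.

Write q = c₁v₁ + … + c₃v₃ and equate components.
The system has the unique solution (c₁, c₂, c₃) = (2, 4, -1).

q = 2v₁ + 4v₂ - v₃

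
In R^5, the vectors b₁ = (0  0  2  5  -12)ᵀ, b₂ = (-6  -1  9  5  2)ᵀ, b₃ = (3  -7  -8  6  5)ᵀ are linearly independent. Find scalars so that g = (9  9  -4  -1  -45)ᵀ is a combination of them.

Since b₁, b₂, b₃ are independent, the coefficients expressing g are uniquely determined by a linear system.
Row-reducing the augmented matrix gives the unique coefficients (c₁, c₂, c₃) = (3, -2, -1).

g = 3b₁ - 2b₂ - b₃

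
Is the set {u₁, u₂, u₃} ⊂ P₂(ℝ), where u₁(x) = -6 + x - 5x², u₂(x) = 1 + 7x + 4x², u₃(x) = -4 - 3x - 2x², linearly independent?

Take coordinates with respect to the standard basis {1, x, x²}.
Row-reduce the matrix whose columns are u₁, u₂, u₃.
The reduction yields 3 nonzero rows, so the rank is 3.
Since rank = 3 (the number of vectors), the set is linearly independent.

linearly independent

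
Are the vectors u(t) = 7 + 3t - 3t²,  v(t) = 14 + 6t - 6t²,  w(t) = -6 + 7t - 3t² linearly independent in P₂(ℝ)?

linearly dependent

Take coordinates with respect to the standard basis {1, t, t²}.
The matrix [u|v|w] has determinant 0.
A zero determinant means the columns are linearly dependent.
Indeed 2u - v = 0.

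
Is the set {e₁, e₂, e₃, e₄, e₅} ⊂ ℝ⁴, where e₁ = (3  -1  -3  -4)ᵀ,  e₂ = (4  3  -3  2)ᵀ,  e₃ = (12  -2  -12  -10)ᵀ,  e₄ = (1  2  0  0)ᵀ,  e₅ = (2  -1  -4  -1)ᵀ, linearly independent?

linearly dependent

There are 5 vectors in a 4-dimensional space, so they cannot be linearly independent.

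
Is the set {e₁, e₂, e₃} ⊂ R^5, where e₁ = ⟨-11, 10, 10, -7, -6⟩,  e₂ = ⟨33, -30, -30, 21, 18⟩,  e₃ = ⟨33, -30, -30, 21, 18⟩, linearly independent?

Row-reduce the matrix whose columns are e₁, e₂, e₃.
The reduction yields 1 nonzero row, so the rank is 1.
Since rank 1 < 3, the set is linearly dependent.

linearly dependent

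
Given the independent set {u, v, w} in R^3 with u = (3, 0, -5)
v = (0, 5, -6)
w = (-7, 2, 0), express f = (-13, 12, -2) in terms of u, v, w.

f = -2u + 2v + w

Since u, v, w are independent, the coefficients expressing f are uniquely determined by a linear system.
Row-reducing the augmented matrix gives the unique coefficients (α₁, α₂, α₃) = (-2, 2, 1).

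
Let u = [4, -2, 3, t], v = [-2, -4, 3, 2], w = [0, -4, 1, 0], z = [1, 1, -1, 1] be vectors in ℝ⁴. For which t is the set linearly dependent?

Place the vectors as rows of a 4×4 matrix; dependence ⇔ determinant zero.
Expanding, det = 96 - 2*t.
Setting this to zero gives t = 48.

t = 48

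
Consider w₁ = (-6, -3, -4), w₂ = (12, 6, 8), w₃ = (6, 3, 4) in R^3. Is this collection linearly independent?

linearly dependent

Row-reduce the matrix whose columns are w₁, w₂, w₃.
The reduction yields 1 nonzero row, so the rank is 1.
Since rank 1 < 3, the set is linearly dependent.
Indeed 2w₁ + w₂ = 0.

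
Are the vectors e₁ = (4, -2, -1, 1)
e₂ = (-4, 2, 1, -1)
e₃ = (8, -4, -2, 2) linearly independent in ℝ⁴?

linearly dependent

Row-reduce the matrix whose columns are e₁, e₂, e₃.
The reduction yields 1 nonzero row, so the rank is 1.
Since rank 1 < 3, the set is linearly dependent.
Indeed e₁ + e₂ = 0.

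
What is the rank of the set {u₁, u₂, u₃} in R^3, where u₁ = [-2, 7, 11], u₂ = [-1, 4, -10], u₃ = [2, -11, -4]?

Put the 3×3 matrix [u₁|u₂|u₃] into echelon form.
Exactly 3 pivots survive; hence the rank is 3.

rank 3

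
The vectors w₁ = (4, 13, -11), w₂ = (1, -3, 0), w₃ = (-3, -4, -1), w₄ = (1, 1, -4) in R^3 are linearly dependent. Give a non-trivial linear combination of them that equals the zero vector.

Write the vectors as columns of a matrix and find a nonzero vector in its null space.
A generator of the null space is (1, 2, 1, -3).

w₁ + 2w₂ + w₃ - 3w₄ = 0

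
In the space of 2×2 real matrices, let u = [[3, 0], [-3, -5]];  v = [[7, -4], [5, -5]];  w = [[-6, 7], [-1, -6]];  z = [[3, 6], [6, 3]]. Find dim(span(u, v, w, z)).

dim = 4

Pass to coordinate vectors with respect to the basis {E₁₁, E₁₂, E₂₁, E₂₂}.
Put the 4×4 matrix [u|v|w|z] into echelon form.
There are 4 pivot columns, so rank = 4.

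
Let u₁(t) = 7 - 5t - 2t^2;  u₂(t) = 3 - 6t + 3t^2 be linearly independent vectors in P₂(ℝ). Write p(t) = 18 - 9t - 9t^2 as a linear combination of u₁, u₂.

Identify each element with its coordinate vector in ℝ³ via {1, t, t^2}.
Set up the augmented matrix [u₁ | u₂ | p] and row-reduce.
Back-substitution yields (a₁, a₂) = (3, -1).

p = 3u₁ - u₂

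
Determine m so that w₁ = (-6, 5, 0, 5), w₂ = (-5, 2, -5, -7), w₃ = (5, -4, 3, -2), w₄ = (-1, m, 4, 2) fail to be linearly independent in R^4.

m = 5/8

Place the vectors as rows of a 4×4 matrix; dependence ⇔ determinant zero.
Expanding, det = 85 - 136*m.
Setting this to zero gives m = 5/8.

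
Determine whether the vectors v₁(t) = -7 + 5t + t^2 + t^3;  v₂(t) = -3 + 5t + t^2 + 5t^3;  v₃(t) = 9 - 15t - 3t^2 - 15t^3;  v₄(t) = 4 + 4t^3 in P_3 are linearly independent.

Write each element as a coordinate vector in ℝ⁴ using {1, t, …, t^3}.
One vector is a scalar multiple of another, so the set is dependent.

linearly dependent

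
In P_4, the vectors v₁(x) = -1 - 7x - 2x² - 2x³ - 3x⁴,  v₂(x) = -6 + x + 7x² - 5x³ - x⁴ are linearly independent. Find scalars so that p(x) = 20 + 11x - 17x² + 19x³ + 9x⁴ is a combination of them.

p = -2v₁ - 3v₂

Take coordinate vectors relative to {1, x, …, x⁴}.
Write p = α₁v₁ + α₂v₂ and equate components.
Row-reducing the augmented matrix gives the unique coefficients (α₁, α₂) = (-2, -3).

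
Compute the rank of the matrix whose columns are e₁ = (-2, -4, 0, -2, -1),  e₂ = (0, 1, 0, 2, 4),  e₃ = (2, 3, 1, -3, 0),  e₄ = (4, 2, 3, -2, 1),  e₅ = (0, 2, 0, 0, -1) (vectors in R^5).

rank 5

Apply Gaussian elimination to the matrix whose rows are e₁, e₂, e₃, e₄, e₅.
The echelon form has 5 nonzero rows, so the rank is 5.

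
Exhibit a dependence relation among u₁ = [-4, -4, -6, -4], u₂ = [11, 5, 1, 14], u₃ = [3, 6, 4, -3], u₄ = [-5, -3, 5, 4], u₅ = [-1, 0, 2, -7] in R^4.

Set up α₁u₁ + … + α₅u₅ = 0 and solve the homogeneous system.
The free variable yields coefficients (2, 1, 1, 1, 1) (any nonzero multiple also works).

2u₁ + u₂ + u₃ + u₄ + u₅ = 0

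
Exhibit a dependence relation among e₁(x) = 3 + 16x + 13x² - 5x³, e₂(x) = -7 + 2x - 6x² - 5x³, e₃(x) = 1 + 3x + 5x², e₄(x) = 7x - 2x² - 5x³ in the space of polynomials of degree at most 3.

Write each element as a vector in ℝ⁴ using {1, x, …, x³}.
Row-reduce the matrix with e₁, e₂, e₃, e₄ as columns; the null space gives the coefficients.
A generator of the null space is (1, 0, -3, -1).

e₁ - 3e₃ - e₄ = 0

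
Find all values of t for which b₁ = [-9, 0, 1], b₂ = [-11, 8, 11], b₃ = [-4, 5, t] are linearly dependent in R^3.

The vectors are dependent exactly when the determinant of the matrix with rows b₁, b₂, b₃ vanishes.
Cofactor expansion gives det = 472 - 72*t.
This vanishes exactly when t = 59/9.

t = 59/9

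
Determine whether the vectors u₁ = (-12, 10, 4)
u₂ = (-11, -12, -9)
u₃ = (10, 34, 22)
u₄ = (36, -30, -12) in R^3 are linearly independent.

linearly dependent

There are 4 vectors in a 3-dimensional space, so they cannot be linearly independent.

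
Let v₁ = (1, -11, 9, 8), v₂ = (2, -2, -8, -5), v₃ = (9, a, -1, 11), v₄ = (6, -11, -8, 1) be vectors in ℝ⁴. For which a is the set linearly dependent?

Place the vectors as rows of a 4×4 matrix; dependence ⇔ determinant zero.
Expanding, det = 80*a + 1880.
This vanishes exactly when a = -47/2.

a = -47/2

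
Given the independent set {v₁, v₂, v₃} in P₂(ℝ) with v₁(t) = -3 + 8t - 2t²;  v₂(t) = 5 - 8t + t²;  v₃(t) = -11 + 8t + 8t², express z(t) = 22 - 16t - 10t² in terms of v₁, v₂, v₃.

z = 3v₁ + 4v₂ - v₃

Work in coordinates with respect to the standard basis {1, t, t²}.
Set up the augmented matrix [v₁ | v₂ | v₃ | z] and row-reduce.
Row-reducing the augmented matrix gives the unique coefficients (a₁, a₂, a₃) = (3, 4, -1).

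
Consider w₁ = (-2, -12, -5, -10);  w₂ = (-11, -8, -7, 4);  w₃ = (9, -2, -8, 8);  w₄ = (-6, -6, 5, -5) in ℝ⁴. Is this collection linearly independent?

linearly independent

Form the 4×4 matrix with these as columns; its determinant is 14910.
A nonzero determinant means the columns are linearly independent.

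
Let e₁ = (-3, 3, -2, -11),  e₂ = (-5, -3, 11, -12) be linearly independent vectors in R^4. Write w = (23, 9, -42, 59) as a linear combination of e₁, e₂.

w = -e₁ - 4e₂

Set up the augmented matrix [e₁ | e₂ | w] and row-reduce.
Back-substitution yields (a₁, a₂) = (-1, -4).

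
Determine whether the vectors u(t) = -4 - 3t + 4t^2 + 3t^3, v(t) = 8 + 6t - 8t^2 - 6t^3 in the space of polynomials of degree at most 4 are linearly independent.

Write each element as a coordinate vector in ℝ⁵ using {1, t, …, t^4}.
Row-reduce the matrix whose columns are u, v.
The reduction yields 1 nonzero row, so the rank is 1.
Since rank 1 < 2, the set is linearly dependent.

linearly dependent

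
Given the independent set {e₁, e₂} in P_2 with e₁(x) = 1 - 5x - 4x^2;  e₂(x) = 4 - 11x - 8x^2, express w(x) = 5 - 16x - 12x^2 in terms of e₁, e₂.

Identify each element with its coordinate vector in ℝ³ via {1, x, x^2}.
Write w = α₁e₁ + α₂e₂ and equate components.
Back-substitution yields (α₁, α₂) = (1, 1).

w = e₁ + e₂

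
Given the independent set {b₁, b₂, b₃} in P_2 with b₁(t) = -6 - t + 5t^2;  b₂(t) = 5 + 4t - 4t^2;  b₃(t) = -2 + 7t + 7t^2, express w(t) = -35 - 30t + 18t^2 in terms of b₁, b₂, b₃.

Take coordinate vectors relative to {1, t, t^2}.
Solve the system with b₁, b₂, b₃ as columns and w as the right-hand side.
The system has the unique solution (α₁, α₂, α₃) = (4, -3, -2).

w = 4b₁ - 3b₂ - 2b₃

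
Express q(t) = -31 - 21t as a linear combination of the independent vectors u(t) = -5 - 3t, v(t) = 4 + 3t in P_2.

Identify each element with its coordinate vector in ℝ³ via {1, t, t²}.
Set up the augmented matrix [u | v | q] and row-reduce.
The system has the unique solution (a₁, a₂) = (3, -4).

q = 3u - 4v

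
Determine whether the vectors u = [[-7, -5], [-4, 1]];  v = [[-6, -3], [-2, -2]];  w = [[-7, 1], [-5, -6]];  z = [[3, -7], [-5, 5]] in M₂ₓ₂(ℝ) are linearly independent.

Take coordinates with respect to the standard basis {E₁₁, E₁₂, E₂₁, E₂₂}.
Place the vectors as rows of a 4×4 matrix and reduce to echelon form.
The reduction yields 4 nonzero rows, so the rank is 4.
Since rank = 4 (the number of vectors), the set is linearly independent.

linearly independent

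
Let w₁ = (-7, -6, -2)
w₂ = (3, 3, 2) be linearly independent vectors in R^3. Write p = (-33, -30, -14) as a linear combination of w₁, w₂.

Since w₁, w₂ are independent, the coefficients expressing p are uniquely determined by a linear system.
Back-substitution yields (α₁, α₂) = (3, -4).

p = 3w₁ - 4w₂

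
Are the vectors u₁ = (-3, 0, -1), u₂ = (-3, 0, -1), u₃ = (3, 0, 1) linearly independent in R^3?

Form the 3×3 matrix with these as columns; its determinant is 0.
A zero determinant means the columns are linearly dependent.
Indeed u₁ - u₂ = 0.

linearly dependent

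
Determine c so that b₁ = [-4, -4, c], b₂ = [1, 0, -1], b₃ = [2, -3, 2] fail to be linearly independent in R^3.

c = 28/3

Dependence holds iff the 3×3 matrix [b₁ b₂ b₃] is singular.
Expanding, det = 28 - 3*c.
Solving 28 - 3*c = 0 yields c = 28/3.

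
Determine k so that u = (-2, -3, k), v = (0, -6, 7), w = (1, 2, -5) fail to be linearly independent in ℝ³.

k = 53/6

The vectors are dependent exactly when the determinant of the matrix with rows u, v, w vanishes.
The determinant works out to 6*k - 53.
Setting this to zero gives k = 53/6.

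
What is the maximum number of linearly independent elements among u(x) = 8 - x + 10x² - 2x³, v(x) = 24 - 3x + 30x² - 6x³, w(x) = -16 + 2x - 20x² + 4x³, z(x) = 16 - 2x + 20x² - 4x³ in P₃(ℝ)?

Use coordinates relative to {1, x, …, x³}.
Form the matrix with u, v, w, z as columns and reduce.
There is 1 pivot column, so rank = 1.

1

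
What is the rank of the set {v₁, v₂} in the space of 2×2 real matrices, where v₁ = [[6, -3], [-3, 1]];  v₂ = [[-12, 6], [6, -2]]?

rank 1

Pass to coordinate vectors with respect to the basis {E₁₁, E₁₂, E₂₁, E₂₂}.
Apply Gaussian elimination to the matrix whose rows are v₁, v₂.
Reduction leaves 1 leading entry, giving rank 1.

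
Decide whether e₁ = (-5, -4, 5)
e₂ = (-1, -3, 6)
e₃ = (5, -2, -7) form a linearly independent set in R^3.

linearly independent

Form the 3×3 matrix with these as columns; its determinant is -172.
A nonzero determinant means the columns are linearly independent.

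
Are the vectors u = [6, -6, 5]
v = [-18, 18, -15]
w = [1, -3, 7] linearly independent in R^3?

linearly dependent

One vector is a scalar multiple of another, so the set is dependent.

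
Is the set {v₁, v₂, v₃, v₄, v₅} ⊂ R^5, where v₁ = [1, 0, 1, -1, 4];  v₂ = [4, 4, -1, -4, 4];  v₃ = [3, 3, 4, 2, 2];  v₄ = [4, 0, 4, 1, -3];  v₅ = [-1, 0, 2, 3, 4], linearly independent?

linearly independent

Row-reduce the matrix whose columns are v₁, v₂, v₃, v₄, v₅.
The reduction yields 5 nonzero rows, so the rank is 5.
Since rank = 5 (the number of vectors), the set is linearly independent.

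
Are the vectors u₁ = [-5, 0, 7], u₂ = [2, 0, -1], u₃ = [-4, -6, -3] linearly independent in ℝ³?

linearly independent

Place the vectors as rows of a 3×3 matrix and reduce to echelon form.
The reduction yields 3 nonzero rows, so the rank is 3.
Since rank = 3 (the number of vectors), the set is linearly independent.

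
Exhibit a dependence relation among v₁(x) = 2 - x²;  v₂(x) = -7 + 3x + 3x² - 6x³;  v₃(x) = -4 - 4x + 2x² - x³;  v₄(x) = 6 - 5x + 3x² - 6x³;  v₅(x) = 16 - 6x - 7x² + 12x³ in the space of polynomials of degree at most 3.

v₁ - 2v₂ - v₅ = 0

Write each element as a vector in ℝ⁴ using {1, x, …, x³}.
Solve the homogeneous system with v₁, v₂, v₃, v₄, v₅ as columns by row-reducing the coefficient matrix.
The free variable yields coefficients (1, -2, 0, 0, -1) (any nonzero multiple also works).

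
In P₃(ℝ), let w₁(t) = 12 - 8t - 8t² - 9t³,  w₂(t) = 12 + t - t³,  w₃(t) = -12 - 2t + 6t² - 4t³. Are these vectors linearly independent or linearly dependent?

linearly independent

Write each element as a coordinate vector in ℝ⁴ using {1, t, …, t³}.
Place the vectors as rows of a 3×4 matrix and reduce to echelon form.
The reduction yields 3 nonzero rows, so the rank is 3.
Since rank = 3 (the number of vectors), the set is linearly independent.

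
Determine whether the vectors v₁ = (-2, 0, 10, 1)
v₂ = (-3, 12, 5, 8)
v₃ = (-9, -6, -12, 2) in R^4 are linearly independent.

linearly independent

Row-reduce the matrix whose columns are v₁, v₂, v₃.
The reduction yields 3 nonzero rows, so the rank is 3.
Since rank = 3 (the number of vectors), the set is linearly independent.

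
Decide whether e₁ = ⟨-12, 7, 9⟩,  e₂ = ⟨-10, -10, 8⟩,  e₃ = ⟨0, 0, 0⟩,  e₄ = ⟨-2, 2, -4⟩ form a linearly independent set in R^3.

There are 4 vectors in a 3-dimensional space, so they cannot be linearly independent.

linearly dependent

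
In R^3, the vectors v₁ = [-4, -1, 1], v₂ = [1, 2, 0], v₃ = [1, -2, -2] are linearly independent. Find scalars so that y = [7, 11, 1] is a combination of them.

Set up the augmented matrix [v₁ | v₂ | v₃ | y] and row-reduce.
Row-reducing the augmented matrix gives the unique coefficients (c₁, c₂, c₃) = (-1, 4, -1).

y = -v₁ + 4v₂ - v₃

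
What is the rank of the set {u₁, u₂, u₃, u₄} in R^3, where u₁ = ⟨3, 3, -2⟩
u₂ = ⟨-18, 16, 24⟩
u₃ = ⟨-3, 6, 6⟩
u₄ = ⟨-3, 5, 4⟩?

rank 3

Form the matrix with u₁, u₂, u₃, u₄ as columns and reduce.
There are 3 pivot columns, so rank = 3.
(With 4 elements in a 3-dimensional space the rank is at most 3.)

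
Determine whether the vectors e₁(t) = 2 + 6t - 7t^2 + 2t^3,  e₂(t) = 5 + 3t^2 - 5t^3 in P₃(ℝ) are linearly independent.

Write each element as a coordinate vector in ℝ⁴ using {1, t, …, t^3}.
Row-reduce the matrix whose columns are e₁, e₂.
The reduction yields 2 nonzero rows, so the rank is 2.
Since rank = 2 (the number of vectors), the set is linearly independent.

linearly independent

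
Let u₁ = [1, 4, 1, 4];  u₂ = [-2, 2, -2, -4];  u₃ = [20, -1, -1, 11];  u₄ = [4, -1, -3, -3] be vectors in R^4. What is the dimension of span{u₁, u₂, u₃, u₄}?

dim = 3

Apply Gaussian elimination to the matrix whose rows are u₁, u₂, u₃, u₄.
Reduction leaves 3 leading entries, giving rank 3.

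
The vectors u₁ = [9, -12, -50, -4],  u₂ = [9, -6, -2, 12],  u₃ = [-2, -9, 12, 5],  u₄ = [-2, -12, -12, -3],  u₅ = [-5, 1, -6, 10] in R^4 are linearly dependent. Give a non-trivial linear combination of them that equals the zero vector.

Solve the homogeneous system with u₁, u₂, u₃, u₄, u₅ as columns by row-reducing the coefficient matrix.
The free variable yields coefficients (1, -1, 2, -2, 0) (any nonzero multiple also works).

u₁ - u₂ + 2u₃ - 2u₄ = 0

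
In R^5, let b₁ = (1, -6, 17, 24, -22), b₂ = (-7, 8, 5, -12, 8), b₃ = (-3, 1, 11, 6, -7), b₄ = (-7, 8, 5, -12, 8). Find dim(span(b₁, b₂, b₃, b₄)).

Row-reduce the 4×5 matrix with these as rows.
There are 2 pivot columns, so rank = 2.

dim = 2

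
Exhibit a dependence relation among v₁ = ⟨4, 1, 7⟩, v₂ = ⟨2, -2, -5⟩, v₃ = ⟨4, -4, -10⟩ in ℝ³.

Set up α₁v₁ + … + α₃v₃ = 0 and solve the homogeneous system.
One solution (up to scaling) is (0, 2, -1).

2v₂ - v₃ = 0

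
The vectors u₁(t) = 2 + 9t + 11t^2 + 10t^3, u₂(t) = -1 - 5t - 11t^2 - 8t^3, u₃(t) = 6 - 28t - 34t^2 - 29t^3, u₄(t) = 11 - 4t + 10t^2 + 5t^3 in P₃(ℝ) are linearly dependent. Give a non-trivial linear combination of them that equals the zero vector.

u₁ - 3u₂ + u₃ - u₄ = 0

Take coordinates with respect to {1, t, …, t^3}.
Set up α₁u₁ + … + α₄u₄ = 0 and solve the homogeneous system.
The free variable yields coefficients (1, -3, 1, -1) (any nonzero multiple also works).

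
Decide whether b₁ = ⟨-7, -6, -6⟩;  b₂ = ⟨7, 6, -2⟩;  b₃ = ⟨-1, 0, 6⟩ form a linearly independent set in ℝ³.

linearly independent

The matrix [b₁|b₂|b₃] has determinant -48.
A nonzero determinant means the columns are linearly independent.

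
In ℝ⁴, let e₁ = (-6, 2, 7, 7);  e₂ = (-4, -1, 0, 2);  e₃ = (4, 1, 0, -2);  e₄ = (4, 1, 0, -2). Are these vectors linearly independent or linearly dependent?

linearly dependent

Two of the vectors are equal, giving an immediate dependence.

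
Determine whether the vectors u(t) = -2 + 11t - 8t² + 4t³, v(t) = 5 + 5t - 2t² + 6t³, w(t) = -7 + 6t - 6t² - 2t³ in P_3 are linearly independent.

linearly dependent

Take coordinates with respect to the standard basis {1, t, …, t³}.
Row-reduce the matrix whose columns are u, v, w.
The reduction yields 2 nonzero rows, so the rank is 2.
Since rank 2 < 3, the set is linearly dependent.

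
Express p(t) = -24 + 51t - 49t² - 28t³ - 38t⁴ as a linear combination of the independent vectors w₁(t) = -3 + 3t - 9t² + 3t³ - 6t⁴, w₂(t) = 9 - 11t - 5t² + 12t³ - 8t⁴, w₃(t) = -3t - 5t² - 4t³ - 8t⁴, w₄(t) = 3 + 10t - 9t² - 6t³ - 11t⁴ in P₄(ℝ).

Take coordinate vectors relative to {1, t, …, t⁴}.
Solve the system with w₁, w₂, w₃, w₄ as columns and p as the right-hand side.
Row-reducing the augmented matrix gives the unique coefficients (α₁, …, α₄) = (4, -2, 1, 2).

p = 4w₁ - 2w₂ + w₃ + 2w₄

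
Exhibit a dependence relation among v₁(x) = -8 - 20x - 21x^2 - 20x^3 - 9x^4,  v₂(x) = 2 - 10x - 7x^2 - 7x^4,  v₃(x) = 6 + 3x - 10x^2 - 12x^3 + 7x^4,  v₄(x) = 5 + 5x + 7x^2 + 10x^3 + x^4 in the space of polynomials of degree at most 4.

Pass to coordinate vectors relative to the basis {1, x, …, x^4}.
Write the vectors as columns of a matrix and find a nonzero vector in its null space.
The free variable yields coefficients (1, -1, 0, 2) (any nonzero multiple also works).

v₁ - v₂ + 2v₄ = 0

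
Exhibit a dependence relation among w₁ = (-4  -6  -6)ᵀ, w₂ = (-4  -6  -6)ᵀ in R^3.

w₁ - w₂ = 0

Write the vectors as columns of a matrix and find a nonzero vector in its null space.
One solution (up to scaling) is (1, -1).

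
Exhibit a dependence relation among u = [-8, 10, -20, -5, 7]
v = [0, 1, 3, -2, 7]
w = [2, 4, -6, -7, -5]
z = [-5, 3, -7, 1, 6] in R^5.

Write the vectors as columns of a matrix and find a nonzero vector in its null space.
A generator of the null space is (1, 0, -1, -2).

u - w - 2z = 0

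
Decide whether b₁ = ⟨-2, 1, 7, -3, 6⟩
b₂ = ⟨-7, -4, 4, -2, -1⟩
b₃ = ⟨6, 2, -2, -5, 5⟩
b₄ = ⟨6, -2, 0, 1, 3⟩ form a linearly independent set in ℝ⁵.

Place the vectors as rows of a 4×5 matrix and reduce to echelon form.
The reduction yields 4 nonzero rows, so the rank is 4.
Since rank = 4 (the number of vectors), the set is linearly independent.

linearly independent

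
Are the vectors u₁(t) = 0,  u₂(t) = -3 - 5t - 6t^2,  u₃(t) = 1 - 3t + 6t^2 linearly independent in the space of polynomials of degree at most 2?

Take coordinates with respect to the standard basis {1, t, t^2}.
One of the vectors is the zero vector, so the set is linearly dependent.

linearly dependent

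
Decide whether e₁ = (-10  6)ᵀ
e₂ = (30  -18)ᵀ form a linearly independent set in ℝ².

Form the 2×2 matrix with these as columns; its determinant is 0.
A zero determinant means the columns are linearly dependent.

linearly dependent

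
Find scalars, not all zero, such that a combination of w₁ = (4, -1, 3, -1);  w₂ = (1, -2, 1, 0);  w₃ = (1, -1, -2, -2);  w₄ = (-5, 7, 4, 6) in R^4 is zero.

Set up α₁w₁ + … + α₄w₄ = 0 and solve the homogeneous system.
A generator of the null space is (0, 2, 3, 1).

2w₂ + 3w₃ + w₄ = 0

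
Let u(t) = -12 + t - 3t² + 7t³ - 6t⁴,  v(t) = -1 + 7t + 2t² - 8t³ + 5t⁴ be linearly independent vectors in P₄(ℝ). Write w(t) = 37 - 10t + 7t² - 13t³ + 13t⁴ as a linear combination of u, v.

Work in coordinates with respect to the standard basis {1, t, …, t⁴}.
Since u, v are independent, the coefficients expressing w are uniquely determined by a linear system.
Back-substitution yields (α₁, α₂) = (-3, -1).

w = -3u - v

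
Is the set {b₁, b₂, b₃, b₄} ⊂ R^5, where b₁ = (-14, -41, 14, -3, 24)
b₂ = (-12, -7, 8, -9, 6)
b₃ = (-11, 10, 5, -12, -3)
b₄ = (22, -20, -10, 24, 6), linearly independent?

One vector is a scalar multiple of another, so the set is dependent.

linearly dependent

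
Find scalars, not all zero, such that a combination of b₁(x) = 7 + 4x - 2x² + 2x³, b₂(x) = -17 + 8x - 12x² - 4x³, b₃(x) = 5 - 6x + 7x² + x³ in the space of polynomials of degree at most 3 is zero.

Write each element as a vector in ℝ⁴ using {1, x, …, x³}.
Solve the homogeneous system with b₁, b₂, b₃ as columns by row-reducing the coefficient matrix.
The free variable yields coefficients (1, 1, 2) (any nonzero multiple also works).

b₁ + b₂ + 2b₃ = 0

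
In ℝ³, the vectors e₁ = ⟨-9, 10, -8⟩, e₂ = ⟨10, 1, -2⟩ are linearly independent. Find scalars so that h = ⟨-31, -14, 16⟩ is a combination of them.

Set up the augmented matrix [e₁ | e₂ | h] and row-reduce.
Back-substitution yields (c₁, c₂) = (-1, -4).

h = -e₁ - 4e₂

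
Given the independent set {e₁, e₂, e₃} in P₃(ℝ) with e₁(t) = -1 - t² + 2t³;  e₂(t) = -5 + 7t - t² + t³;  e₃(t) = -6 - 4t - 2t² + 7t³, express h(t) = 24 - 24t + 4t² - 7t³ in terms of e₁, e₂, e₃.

Take coordinate vectors relative to {1, t, …, t³}.
Solve the system with e₁, e₂, e₃ as columns and h as the right-hand side.
Back-substitution yields (c₁, c₂, c₃) = (2, -4, -1).

h = 2e₁ - 4e₂ - e₃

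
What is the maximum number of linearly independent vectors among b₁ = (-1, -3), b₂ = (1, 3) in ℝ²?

Form the matrix with b₁, b₂ as columns and reduce.
Exactly 1 pivot survives; hence the rank is 1.

1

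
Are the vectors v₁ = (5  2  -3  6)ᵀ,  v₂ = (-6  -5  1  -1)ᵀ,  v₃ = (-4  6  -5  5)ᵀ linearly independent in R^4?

Place the vectors as rows of a 3×4 matrix and reduce to echelon form.
The reduction yields 3 nonzero rows, so the rank is 3.
Since rank = 3 (the number of vectors), the set is linearly independent.

linearly independent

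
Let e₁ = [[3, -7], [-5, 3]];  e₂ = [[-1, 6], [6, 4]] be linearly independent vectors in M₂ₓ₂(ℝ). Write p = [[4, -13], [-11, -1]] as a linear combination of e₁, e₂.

p = e₁ - e₂

Identify each element with its coordinate vector in ℝ⁴ via {E₁₁, E₁₂, E₂₁, E₂₂}.
Since e₁, e₂ are independent, the coefficients expressing p are uniquely determined by a linear system.
Back-substitution yields (a₁, a₂) = (1, -1).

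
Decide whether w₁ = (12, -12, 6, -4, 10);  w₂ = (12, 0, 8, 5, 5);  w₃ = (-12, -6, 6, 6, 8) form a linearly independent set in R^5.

Row-reduce the matrix whose columns are w₁, w₂, w₃.
The reduction yields 3 nonzero rows, so the rank is 3.
Since rank = 3 (the number of vectors), the set is linearly independent.

linearly independent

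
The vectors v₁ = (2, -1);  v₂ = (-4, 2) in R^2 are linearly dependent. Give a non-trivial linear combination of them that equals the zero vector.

2v₁ + v₂ = 0

Set up α₁v₁ + α₂v₂ = 0 and solve the homogeneous system.
A generator of the null space is (2, 1).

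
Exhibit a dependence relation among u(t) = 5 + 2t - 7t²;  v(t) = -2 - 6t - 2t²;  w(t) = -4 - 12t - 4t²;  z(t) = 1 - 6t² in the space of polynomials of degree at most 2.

2v - w = 0

Take coordinates with respect to {1, t, t²}.
Solve the homogeneous system with u, v, w, z as columns by row-reducing the coefficient matrix.
One solution (up to scaling) is (0, 2, -1, 0).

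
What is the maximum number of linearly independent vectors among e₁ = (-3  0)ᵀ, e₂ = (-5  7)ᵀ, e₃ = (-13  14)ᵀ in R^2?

2

Apply Gaussian elimination to the matrix whose rows are e₁, e₂, e₃.
Reduction leaves 2 leading entries, giving rank 2.
(With 3 elements in a 2-dimensional space the rank is at most 2.)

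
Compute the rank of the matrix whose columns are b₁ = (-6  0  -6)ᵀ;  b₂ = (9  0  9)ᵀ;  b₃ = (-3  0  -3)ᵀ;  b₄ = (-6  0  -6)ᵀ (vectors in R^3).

Row-reduce the 4×3 matrix with these as rows.
There is 1 pivot column, so rank = 1.
(With 4 elements in a 3-dimensional space the rank is at most 3.)

1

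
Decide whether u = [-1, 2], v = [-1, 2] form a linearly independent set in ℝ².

Two of the vectors are equal, giving an immediate dependence.

linearly dependent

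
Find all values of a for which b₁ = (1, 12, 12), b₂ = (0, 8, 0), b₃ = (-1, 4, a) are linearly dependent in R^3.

a = -12

The vectors are dependent exactly when the determinant of the matrix with rows b₁, b₂, b₃ vanishes.
Cofactor expansion gives det = 8*a + 96.
This vanishes exactly when a = -12.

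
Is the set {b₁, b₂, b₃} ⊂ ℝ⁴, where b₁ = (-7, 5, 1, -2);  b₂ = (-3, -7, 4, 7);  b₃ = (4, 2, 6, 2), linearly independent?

linearly independent

Place the vectors as rows of a 3×4 matrix and reduce to echelon form.
The reduction yields 3 nonzero rows, so the rank is 3.
Since rank = 3 (the number of vectors), the set is linearly independent.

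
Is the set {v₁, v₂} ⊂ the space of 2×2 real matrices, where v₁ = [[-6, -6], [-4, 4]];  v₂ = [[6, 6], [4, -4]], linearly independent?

Write each element as a coordinate vector in ℝ⁴ using {E₁₁, E₁₂, E₂₁, E₂₂}.
Row-reduce the matrix whose columns are v₁, v₂.
The reduction yields 1 nonzero row, so the rank is 1.
Since rank 1 < 2, the set is linearly dependent.
Indeed v₁ + v₂ = 0.

linearly dependent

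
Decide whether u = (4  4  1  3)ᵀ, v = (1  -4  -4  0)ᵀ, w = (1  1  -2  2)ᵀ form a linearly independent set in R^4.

linearly independent

Row-reduce the matrix whose columns are u, v, w.
The reduction yields 3 nonzero rows, so the rank is 3.
Since rank = 3 (the number of vectors), the set is linearly independent.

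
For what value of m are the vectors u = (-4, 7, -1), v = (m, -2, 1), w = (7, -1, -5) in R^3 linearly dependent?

m = 1/4

The set is linearly dependent precisely when det[u; v; w] = 0.
Cofactor expansion gives det = 36*m - 9.
This vanishes exactly when m = 1/4.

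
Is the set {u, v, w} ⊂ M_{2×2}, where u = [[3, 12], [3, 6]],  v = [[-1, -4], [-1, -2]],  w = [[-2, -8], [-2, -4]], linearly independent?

linearly dependent

Take coordinates with respect to the standard basis {E₁₁, E₁₂, E₂₁, E₂₂}.
Row-reduce the matrix whose columns are u, v, w.
The reduction yields 1 nonzero row, so the rank is 1.
Since rank 1 < 3, the set is linearly dependent.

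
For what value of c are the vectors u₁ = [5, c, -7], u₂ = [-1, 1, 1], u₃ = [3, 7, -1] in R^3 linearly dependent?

The set is linearly dependent precisely when det[u₁; u₂; u₃] = 0.
The determinant works out to 2*c + 30.
This vanishes exactly when c = -15.

c = -15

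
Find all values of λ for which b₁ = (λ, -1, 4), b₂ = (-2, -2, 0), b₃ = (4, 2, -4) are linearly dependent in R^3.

λ = -3

Place the vectors as rows of a 3×3 matrix; dependence ⇔ determinant zero.
Cofactor expansion gives det = 8*λ + 24.
Setting this to zero gives λ = -3.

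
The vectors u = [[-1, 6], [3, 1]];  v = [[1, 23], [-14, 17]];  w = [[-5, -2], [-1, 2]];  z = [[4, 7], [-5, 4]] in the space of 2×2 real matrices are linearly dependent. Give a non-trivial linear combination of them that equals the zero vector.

u - v + 2w + 3z = 0

Pass to coordinate vectors relative to the basis {E₁₁, E₁₂, E₂₁, E₂₂}.
Write the vectors as columns of a matrix and find a nonzero vector in its null space.
The free variable yields coefficients (1, -1, 2, 3) (any nonzero multiple also works).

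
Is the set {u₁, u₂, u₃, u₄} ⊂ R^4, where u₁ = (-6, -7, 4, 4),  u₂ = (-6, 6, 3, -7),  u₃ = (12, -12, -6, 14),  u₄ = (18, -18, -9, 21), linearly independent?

linearly dependent

Form the 4×4 matrix with these as columns; its determinant is 0.
A zero determinant means the columns are linearly dependent.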